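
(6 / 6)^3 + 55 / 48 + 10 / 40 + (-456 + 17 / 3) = -7167 / 16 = -447.94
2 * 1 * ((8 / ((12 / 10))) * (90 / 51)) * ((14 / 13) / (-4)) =-1400 / 221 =-6.33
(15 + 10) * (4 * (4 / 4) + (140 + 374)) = 12950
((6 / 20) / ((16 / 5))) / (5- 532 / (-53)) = 159 / 25504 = 0.01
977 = 977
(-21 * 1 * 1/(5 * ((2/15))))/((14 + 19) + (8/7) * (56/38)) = -1197/1318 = -0.91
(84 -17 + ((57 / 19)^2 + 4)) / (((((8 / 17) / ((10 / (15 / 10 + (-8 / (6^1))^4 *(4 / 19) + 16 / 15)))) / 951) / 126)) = 3135007638000 / 49741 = 63026630.71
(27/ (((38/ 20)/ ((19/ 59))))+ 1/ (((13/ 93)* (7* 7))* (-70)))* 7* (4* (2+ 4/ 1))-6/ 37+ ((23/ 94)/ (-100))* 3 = 10042648756761/ 13071367400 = 768.29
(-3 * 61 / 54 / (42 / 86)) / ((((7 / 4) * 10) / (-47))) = 123281 / 6615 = 18.64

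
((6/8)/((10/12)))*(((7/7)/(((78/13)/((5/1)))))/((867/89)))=89/1156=0.08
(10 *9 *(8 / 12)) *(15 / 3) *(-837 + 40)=-239100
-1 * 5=-5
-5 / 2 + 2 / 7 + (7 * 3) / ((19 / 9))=2057 / 266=7.73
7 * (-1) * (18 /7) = -18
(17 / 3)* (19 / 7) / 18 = 323 / 378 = 0.85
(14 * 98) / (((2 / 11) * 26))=3773 / 13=290.23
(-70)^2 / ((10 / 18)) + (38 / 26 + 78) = 115693 / 13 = 8899.46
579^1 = 579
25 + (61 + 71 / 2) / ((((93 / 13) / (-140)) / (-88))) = 15457765 / 93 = 166212.53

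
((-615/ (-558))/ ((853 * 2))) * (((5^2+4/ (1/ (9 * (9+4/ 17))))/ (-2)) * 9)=-3737355/ 3596248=-1.04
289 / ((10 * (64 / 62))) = 8959 / 320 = 28.00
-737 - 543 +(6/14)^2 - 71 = -1350.82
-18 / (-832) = 0.02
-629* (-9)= 5661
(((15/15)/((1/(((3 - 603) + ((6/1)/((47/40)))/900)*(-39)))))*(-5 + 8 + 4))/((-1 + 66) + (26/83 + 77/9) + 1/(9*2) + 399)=57507998184/166039015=346.35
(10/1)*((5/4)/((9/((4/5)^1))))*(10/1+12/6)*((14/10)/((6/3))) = 28/3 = 9.33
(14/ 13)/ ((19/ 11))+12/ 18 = 956/ 741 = 1.29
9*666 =5994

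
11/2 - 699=-1387/2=-693.50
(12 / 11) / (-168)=-1 / 154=-0.01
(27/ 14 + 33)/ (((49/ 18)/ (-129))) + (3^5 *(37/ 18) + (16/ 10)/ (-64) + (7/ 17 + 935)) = -51382731/ 233240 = -220.30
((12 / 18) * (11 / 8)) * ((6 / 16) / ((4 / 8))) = 11 / 16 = 0.69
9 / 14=0.64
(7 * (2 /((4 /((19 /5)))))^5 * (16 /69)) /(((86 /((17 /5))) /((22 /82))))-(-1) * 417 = 3173666151091 /7602937500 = 417.43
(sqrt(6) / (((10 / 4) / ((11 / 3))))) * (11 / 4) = 121 * sqrt(6) / 30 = 9.88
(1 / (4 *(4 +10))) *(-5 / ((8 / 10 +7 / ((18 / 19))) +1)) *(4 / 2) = -225 / 11578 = -0.02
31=31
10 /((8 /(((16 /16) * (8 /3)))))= 10 /3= 3.33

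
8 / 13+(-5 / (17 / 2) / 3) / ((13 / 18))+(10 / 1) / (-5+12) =2742 / 1547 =1.77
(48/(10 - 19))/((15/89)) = -1424/45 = -31.64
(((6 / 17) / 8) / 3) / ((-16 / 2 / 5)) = -5 / 544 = -0.01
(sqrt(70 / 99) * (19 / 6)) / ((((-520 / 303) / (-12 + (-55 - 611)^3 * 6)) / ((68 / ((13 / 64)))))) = 308387356980928 * sqrt(770) / 9295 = 920645709103.20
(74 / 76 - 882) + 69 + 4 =-30705 / 38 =-808.03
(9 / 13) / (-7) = -9 / 91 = -0.10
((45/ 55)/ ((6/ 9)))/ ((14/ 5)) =135/ 308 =0.44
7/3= 2.33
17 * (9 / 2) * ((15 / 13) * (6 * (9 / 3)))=20655 / 13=1588.85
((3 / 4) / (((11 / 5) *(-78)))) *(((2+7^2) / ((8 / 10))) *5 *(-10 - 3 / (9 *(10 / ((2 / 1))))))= 64175 / 4576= 14.02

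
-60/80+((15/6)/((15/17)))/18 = -16/27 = -0.59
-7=-7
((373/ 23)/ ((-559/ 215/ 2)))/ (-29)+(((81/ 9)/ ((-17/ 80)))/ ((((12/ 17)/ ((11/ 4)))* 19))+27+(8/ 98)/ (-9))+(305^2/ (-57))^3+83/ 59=-4346848129.57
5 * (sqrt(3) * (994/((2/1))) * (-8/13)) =-19880 * sqrt(3)/13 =-2648.71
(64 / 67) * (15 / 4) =240 / 67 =3.58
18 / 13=1.38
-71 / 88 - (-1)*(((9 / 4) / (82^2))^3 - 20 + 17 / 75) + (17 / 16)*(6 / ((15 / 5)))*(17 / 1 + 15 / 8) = 313474351192759057 / 16051552251187200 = 19.53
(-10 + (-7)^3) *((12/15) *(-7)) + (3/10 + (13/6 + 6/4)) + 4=59543/30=1984.77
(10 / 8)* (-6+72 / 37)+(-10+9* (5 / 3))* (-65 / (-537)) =-4.46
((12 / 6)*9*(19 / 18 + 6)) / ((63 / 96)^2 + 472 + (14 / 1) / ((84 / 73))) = 390144 / 1488683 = 0.26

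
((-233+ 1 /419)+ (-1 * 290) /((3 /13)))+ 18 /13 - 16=-24581434 /16341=-1504.28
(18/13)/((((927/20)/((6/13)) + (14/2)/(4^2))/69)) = 99360/104897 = 0.95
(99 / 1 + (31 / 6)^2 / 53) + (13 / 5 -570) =-4463731 / 9540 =-467.90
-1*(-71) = 71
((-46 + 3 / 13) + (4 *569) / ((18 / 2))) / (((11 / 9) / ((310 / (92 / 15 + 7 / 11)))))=112683450 / 14521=7760.03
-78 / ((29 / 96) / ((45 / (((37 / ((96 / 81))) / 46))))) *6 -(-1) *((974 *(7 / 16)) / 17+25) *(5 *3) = -14880786105 / 145928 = -101973.48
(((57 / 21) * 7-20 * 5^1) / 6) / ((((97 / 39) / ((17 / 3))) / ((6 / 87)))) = -5967 / 2813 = -2.12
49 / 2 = 24.50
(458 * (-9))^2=16990884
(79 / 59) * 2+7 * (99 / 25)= 44837 / 1475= 30.40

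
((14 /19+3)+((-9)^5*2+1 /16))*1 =-35900637 /304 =-118094.20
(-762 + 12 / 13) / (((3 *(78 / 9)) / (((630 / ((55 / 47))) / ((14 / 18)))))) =-37666458 / 1859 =-20261.68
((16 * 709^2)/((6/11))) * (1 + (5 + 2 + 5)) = 191689021.33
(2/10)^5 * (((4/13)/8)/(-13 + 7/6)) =-3/2884375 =-0.00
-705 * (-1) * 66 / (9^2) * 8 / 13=41360 / 117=353.50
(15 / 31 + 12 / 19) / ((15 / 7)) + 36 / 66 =1.07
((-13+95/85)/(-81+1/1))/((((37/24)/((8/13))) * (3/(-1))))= -808/40885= -0.02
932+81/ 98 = 91417/ 98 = 932.83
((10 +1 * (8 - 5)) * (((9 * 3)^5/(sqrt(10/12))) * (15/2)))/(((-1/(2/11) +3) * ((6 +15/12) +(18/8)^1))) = -1119214746 * sqrt(30)/95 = -64528332.96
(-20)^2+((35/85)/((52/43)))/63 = 3182443/7956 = 400.01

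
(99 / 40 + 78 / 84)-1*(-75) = 21953 / 280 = 78.40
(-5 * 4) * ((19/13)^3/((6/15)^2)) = -857375/2197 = -390.25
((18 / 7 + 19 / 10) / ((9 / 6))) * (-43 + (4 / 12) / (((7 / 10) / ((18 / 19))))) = -1771267 / 13965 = -126.84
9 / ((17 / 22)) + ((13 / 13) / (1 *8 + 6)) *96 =2202 / 119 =18.50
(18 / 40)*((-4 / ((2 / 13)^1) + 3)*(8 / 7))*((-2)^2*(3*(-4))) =19872 / 35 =567.77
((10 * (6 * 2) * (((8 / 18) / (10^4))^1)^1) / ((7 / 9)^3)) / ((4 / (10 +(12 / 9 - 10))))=162 / 42875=0.00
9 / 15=3 / 5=0.60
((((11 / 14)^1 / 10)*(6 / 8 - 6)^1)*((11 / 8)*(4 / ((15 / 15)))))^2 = 131769 / 25600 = 5.15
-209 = -209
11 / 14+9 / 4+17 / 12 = 187 / 42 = 4.45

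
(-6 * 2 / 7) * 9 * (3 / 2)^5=-6561 / 56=-117.16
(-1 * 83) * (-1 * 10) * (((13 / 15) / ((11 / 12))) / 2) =4316 / 11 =392.36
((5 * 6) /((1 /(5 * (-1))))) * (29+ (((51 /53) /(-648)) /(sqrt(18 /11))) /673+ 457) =-72900+ 425 * sqrt(22) /7704504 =-72900.00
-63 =-63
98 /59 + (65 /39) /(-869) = 255191 /153813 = 1.66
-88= -88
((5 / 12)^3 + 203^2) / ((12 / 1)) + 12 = 71458109 / 20736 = 3446.09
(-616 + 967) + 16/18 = 3167/9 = 351.89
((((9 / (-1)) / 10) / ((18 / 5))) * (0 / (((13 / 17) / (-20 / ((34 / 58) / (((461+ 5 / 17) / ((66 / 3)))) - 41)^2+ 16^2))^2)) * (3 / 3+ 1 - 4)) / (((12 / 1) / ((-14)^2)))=0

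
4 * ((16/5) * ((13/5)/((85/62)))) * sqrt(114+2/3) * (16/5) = 1650688 * sqrt(258)/31875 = 831.81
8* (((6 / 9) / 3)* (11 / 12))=44 / 27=1.63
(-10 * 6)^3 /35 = -6171.43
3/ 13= 0.23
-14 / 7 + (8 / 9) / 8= -17 / 9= -1.89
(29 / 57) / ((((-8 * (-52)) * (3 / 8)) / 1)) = 29 / 8892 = 0.00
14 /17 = 0.82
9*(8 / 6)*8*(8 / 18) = 128 / 3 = 42.67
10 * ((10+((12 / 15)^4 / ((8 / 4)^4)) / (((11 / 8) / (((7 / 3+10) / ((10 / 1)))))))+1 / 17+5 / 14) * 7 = 256210459 / 350625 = 730.73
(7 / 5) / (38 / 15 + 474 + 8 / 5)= 0.00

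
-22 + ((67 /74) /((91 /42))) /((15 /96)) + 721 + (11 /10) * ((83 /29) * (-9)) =93924189 /139490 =673.34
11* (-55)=-605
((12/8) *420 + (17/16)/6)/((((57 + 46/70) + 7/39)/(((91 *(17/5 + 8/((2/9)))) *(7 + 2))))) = 888229839861/2526304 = 351592.62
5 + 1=6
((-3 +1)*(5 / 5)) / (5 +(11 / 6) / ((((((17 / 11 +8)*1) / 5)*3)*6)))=-4536 / 11461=-0.40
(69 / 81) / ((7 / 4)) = 92 / 189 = 0.49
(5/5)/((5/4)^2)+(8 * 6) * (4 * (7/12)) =2816/25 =112.64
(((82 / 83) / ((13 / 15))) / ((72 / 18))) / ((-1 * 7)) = -615 / 15106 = -0.04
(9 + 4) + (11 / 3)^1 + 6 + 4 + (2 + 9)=113 / 3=37.67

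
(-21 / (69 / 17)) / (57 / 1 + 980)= -7 / 1403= -0.00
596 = 596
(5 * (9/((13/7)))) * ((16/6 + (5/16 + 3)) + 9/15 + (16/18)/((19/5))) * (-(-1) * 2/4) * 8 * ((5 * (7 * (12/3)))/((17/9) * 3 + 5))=68504205/7904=8667.03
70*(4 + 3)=490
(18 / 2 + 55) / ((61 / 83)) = 5312 / 61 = 87.08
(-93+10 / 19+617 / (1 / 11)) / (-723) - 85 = -1294841 / 13737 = -94.26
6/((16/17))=51/8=6.38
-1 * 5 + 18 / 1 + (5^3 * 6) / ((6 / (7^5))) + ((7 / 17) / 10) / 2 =714301927 / 340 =2100888.02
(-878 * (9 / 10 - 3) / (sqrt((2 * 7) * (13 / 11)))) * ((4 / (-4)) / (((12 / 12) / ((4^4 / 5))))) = -168576 * sqrt(2002) / 325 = -23208.36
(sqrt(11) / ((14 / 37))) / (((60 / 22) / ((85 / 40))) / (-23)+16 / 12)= 477411 * sqrt(11) / 230776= 6.86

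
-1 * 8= -8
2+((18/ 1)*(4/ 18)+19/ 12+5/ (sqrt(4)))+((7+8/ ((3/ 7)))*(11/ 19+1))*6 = 57739/ 228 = 253.24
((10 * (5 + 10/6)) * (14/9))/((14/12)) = 800/9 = 88.89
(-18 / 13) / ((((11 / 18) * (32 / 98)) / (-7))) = 27783 / 572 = 48.57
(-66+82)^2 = 256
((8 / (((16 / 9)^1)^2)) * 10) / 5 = 81 / 16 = 5.06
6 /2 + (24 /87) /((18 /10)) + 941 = 246424 /261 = 944.15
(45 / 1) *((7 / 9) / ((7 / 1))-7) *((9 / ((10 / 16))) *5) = -22320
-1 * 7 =-7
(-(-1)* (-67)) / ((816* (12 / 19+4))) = -1273 / 71808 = -0.02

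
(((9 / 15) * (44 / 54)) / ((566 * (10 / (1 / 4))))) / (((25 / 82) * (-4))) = -451 / 25470000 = -0.00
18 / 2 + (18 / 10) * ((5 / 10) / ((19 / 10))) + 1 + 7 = 332 / 19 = 17.47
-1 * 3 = -3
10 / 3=3.33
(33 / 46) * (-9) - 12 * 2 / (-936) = -11537 / 1794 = -6.43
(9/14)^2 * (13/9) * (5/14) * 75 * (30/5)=131625/1372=95.94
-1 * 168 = -168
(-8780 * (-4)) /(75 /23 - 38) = -807760 /799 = -1010.96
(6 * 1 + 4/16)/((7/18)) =225/14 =16.07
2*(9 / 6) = 3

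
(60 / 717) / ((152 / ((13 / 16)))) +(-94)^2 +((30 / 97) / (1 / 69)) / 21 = 871920578343 / 98666848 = 8837.02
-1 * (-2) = 2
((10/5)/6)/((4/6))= 1/2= 0.50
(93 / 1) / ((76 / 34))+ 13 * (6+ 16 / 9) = 142.72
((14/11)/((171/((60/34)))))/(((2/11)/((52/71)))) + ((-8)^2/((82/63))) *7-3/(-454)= 440860952789/1280624586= 344.25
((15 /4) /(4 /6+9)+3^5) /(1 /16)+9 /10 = 1129581 /290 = 3895.11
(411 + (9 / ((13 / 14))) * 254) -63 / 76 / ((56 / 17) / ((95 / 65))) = 1194951 / 416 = 2872.48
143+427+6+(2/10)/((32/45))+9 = 18729/32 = 585.28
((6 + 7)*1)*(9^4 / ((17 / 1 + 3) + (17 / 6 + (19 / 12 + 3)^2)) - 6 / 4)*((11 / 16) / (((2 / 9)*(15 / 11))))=8827498251 / 2020160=4369.70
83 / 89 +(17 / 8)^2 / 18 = 121337 / 102528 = 1.18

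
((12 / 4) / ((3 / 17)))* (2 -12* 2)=-374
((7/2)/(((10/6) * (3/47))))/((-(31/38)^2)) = -237538/4805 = -49.44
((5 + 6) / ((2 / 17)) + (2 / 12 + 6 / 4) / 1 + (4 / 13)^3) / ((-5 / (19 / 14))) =-23842549 / 922740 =-25.84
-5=-5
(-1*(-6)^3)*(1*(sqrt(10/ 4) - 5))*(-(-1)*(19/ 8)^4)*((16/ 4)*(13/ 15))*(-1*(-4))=-15247557/ 32 + 15247557*sqrt(10)/ 320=-325808.00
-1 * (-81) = 81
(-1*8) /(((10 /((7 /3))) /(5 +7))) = -112 /5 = -22.40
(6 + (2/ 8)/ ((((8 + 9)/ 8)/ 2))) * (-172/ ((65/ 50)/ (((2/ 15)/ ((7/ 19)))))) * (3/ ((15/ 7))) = -1385632/ 3315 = -417.99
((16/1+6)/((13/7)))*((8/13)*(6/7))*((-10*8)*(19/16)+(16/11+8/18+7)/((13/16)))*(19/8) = -8220844/6591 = -1247.28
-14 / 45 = -0.31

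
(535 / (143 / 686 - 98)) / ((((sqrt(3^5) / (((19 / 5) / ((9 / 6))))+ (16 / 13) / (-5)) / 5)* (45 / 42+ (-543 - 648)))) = 7716253126400 / 51549482574908433+ 4124641885000* sqrt(3) / 1909240095366979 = 0.00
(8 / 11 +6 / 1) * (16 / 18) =592 / 99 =5.98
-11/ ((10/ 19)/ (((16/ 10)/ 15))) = -836/ 375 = -2.23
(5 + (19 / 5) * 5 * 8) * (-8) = -1256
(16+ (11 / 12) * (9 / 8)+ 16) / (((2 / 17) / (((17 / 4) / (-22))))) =-305473 / 5632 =-54.24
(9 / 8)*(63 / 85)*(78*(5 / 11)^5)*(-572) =-721.86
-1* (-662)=662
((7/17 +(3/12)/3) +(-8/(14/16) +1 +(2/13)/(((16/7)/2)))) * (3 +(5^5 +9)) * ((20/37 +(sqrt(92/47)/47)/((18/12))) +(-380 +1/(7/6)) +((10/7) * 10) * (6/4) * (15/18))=20439867348577/2404038-437529938 * sqrt(1081)/30755907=8501838.54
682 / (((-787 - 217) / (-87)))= 29667 / 502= 59.10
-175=-175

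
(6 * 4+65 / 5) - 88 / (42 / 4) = 601 / 21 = 28.62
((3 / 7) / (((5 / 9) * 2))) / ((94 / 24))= 162 / 1645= 0.10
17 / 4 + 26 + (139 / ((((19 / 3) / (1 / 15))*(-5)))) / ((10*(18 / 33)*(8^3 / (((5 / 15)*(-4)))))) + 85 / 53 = 18476289037 / 580032000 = 31.85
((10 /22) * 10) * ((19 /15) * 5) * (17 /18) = 8075 /297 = 27.19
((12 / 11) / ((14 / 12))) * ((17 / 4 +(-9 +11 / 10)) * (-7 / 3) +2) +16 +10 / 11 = 936 / 35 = 26.74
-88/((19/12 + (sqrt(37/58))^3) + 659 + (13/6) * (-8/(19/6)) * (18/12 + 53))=-40418089986912/166387877527907 + 1227134304 * sqrt(2146)/166387877527907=-0.24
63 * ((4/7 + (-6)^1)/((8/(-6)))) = 513/2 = 256.50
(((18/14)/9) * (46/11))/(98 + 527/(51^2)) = 7038/1156925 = 0.01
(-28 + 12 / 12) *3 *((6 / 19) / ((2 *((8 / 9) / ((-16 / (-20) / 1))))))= -2187 / 190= -11.51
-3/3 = -1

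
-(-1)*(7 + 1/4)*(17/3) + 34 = 901/12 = 75.08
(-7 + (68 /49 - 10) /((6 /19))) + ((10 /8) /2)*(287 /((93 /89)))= 1669537 /12152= 137.39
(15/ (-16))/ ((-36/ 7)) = 35/ 192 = 0.18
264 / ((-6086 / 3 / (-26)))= 10296 / 3043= 3.38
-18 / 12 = -3 / 2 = -1.50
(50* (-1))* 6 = -300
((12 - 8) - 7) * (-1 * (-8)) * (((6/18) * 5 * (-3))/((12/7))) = 70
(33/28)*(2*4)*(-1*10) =-94.29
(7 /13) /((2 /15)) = 105 /26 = 4.04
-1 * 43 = -43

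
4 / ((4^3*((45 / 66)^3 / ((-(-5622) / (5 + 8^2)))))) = 1247147 / 77625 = 16.07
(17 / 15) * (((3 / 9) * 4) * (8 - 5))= 68 / 15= 4.53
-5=-5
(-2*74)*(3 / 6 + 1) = -222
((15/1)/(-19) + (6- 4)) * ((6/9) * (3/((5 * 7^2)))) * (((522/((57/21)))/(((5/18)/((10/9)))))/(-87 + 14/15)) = -288144/3262357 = -0.09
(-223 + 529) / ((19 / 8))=2448 / 19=128.84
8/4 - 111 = -109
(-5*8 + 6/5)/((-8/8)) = 194/5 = 38.80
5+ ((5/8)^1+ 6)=93/8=11.62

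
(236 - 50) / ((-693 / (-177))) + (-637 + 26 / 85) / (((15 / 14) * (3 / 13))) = -744431816 / 294525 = -2527.57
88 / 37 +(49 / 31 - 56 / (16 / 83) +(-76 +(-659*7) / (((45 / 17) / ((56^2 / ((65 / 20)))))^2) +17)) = -481223742628670863 / 785064150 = -612973783.90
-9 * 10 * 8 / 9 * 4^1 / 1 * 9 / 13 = -2880 / 13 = -221.54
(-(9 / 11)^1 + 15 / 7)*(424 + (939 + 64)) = 145554 / 77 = 1890.31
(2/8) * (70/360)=7/144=0.05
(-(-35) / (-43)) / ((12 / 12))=-35 / 43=-0.81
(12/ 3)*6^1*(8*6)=1152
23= 23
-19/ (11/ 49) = -931/ 11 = -84.64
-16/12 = -4/3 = -1.33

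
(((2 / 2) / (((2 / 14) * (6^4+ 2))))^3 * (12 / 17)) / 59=1029 / 548359054694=0.00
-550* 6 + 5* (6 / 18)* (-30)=-3350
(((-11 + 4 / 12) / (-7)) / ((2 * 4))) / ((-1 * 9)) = -4 / 189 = -0.02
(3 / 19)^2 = 9 / 361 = 0.02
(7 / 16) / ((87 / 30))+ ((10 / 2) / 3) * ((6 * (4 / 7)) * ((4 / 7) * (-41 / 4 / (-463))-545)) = -16390507075 / 5263384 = -3114.06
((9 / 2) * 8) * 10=360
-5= -5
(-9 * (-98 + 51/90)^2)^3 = -623695904326842.55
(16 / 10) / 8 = 0.20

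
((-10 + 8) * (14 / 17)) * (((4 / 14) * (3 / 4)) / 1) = -6 / 17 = -0.35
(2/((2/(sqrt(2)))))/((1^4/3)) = 3 * sqrt(2) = 4.24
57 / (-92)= -57 / 92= -0.62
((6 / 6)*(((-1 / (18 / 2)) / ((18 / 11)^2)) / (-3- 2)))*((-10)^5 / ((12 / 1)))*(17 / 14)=-1285625 / 15309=-83.98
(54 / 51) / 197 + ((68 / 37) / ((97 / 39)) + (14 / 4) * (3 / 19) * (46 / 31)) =11074730313 / 7079521429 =1.56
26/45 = 0.58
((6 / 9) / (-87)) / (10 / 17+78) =-17 / 174348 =-0.00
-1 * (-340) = 340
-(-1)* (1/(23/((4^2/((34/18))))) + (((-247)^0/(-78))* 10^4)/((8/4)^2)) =-483134/15249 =-31.68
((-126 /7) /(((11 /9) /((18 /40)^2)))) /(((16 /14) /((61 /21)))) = -133407 /17600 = -7.58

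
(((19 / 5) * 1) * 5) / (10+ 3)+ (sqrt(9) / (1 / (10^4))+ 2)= 390045 / 13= 30003.46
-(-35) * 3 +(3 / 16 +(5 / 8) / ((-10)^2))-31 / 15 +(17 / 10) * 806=707197 / 480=1473.33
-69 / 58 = -1.19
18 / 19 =0.95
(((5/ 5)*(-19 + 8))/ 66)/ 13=-0.01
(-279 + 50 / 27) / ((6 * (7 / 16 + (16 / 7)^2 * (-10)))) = 2933336 / 3289977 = 0.89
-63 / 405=-7 / 45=-0.16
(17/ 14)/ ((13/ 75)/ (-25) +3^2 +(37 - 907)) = -0.00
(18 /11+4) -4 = 18 /11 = 1.64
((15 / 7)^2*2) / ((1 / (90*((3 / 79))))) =121500 / 3871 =31.39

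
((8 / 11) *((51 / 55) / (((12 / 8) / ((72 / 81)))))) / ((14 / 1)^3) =272 / 1867635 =0.00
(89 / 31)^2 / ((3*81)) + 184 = 42976153 / 233523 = 184.03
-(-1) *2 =2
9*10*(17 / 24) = 255 / 4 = 63.75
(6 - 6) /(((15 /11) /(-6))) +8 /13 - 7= -6.38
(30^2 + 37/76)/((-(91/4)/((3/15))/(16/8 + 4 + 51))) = -205311/455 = -451.23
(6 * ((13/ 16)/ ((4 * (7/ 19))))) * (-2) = -741/ 112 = -6.62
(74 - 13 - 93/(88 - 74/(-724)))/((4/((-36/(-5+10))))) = -5735421/53155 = -107.90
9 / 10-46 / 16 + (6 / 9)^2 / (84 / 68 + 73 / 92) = -2005763 / 1142280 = -1.76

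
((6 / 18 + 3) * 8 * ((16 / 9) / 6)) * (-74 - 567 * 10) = -3676160 / 81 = -45384.69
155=155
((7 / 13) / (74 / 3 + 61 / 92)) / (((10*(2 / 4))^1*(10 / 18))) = 17388 / 2272075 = 0.01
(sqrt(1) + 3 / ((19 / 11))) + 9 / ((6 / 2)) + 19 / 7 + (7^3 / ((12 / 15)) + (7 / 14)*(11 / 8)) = 931827 / 2128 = 437.89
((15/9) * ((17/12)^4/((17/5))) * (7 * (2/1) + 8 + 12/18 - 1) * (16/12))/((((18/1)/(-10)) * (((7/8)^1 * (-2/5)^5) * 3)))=124744140625/105815808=1178.88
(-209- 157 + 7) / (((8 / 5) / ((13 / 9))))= -23335 / 72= -324.10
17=17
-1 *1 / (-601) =0.00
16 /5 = 3.20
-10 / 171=-0.06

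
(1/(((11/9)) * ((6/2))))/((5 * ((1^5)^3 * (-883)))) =-3/48565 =-0.00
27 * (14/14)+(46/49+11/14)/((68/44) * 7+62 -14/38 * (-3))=40916021/1514100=27.02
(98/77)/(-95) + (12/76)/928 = -12827/969760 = -0.01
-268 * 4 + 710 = -362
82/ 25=3.28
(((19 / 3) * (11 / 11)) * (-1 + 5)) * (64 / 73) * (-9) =-14592 / 73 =-199.89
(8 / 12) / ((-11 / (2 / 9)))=-4 / 297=-0.01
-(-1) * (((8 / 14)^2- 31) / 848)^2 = 2259009 / 1726568704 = 0.00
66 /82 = 33 /41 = 0.80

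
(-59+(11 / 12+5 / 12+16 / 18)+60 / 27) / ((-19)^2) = -0.15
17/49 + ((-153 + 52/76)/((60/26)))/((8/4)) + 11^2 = 2467481/27930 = 88.35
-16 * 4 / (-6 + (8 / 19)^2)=11552 / 1051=10.99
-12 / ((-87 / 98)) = 392 / 29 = 13.52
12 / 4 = 3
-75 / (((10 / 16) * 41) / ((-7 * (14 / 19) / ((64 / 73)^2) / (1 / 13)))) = 50918595 / 199424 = 255.33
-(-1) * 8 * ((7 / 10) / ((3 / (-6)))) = -56 / 5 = -11.20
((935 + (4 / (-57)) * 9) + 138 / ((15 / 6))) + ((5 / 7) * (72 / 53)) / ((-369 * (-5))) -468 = 753690599 / 1445045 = 521.57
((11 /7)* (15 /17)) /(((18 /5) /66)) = 3025 /119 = 25.42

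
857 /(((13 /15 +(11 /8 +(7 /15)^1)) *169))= 20568 /10985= 1.87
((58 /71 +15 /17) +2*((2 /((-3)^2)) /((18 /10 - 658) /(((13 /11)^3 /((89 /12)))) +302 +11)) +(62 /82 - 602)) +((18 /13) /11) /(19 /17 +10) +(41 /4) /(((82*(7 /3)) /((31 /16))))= -3961228538748190987799 /6608328780244743552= -599.43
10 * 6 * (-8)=-480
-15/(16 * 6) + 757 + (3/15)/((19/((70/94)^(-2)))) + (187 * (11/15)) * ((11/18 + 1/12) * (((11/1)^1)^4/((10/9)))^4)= 21383225150915901716011867/7448000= 2871002302754551787.86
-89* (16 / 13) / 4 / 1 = -356 / 13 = -27.38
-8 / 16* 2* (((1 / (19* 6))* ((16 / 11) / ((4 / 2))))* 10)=-40 / 627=-0.06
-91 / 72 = -1.26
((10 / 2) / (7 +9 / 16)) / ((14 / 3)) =120 / 847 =0.14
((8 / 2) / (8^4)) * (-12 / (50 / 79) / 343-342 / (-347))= 0.00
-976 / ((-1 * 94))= 488 / 47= 10.38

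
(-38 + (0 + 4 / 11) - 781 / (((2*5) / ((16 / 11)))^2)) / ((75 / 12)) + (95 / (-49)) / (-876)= -232417009 / 26827500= -8.66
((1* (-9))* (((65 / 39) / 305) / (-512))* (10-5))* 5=75 / 31232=0.00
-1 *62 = -62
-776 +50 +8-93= -811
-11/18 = -0.61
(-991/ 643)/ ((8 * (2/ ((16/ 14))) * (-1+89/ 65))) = -64415/ 216048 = -0.30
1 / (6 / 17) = 17 / 6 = 2.83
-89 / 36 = -2.47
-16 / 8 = -2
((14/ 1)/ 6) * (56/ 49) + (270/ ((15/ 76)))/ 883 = 11168/ 2649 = 4.22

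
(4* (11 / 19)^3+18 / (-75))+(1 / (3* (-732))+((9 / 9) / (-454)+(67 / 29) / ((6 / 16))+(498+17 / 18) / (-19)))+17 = -6360247849997 / 2478888555300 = -2.57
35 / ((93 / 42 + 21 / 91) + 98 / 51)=324870 / 40531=8.02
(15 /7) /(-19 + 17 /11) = -55 /448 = -0.12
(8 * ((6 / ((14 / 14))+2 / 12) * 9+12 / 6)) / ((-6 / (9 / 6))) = -115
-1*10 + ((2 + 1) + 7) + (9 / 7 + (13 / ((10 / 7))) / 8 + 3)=5.42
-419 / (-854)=0.49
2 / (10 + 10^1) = 1 / 10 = 0.10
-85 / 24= -3.54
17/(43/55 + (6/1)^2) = 55/119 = 0.46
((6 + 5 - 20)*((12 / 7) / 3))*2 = -72 / 7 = -10.29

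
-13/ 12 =-1.08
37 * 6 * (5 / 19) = 1110 / 19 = 58.42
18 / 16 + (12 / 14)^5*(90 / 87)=1.60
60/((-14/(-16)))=480/7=68.57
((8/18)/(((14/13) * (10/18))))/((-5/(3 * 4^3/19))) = -4992/3325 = -1.50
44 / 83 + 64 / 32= 210 / 83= 2.53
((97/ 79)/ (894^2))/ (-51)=-97/ 3220121844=-0.00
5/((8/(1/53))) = 0.01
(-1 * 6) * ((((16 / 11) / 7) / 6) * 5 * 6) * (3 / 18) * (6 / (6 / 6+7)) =-60 / 77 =-0.78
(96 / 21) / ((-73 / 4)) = -128 / 511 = -0.25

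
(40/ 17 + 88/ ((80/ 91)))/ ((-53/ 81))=-1410777/ 9010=-156.58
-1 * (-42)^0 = -1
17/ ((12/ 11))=187/ 12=15.58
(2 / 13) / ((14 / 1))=1 / 91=0.01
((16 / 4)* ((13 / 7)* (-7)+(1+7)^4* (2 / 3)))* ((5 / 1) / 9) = 163060 / 27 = 6039.26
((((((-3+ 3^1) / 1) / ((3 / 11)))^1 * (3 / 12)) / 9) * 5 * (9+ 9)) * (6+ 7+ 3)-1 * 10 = -10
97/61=1.59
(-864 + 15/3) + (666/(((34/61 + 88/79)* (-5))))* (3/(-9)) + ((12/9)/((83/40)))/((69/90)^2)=-734961205792/884067445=-831.34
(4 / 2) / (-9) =-2 / 9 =-0.22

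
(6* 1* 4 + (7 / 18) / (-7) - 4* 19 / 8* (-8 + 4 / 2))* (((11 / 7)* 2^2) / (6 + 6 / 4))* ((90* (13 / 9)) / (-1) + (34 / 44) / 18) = -74981591 / 8505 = -8816.18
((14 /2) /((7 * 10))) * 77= 77 /10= 7.70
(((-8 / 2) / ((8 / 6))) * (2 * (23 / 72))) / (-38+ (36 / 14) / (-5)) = 805 / 16176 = 0.05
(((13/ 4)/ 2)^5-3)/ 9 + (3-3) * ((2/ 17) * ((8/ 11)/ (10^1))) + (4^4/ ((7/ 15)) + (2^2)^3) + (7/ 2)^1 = 1273718923/ 2064384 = 617.00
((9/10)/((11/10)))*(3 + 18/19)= 675/209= 3.23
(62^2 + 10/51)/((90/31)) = 3038837/2295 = 1324.11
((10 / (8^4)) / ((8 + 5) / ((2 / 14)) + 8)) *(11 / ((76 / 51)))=85 / 466944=0.00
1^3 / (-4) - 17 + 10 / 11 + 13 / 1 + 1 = -103 / 44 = -2.34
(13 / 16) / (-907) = -13 / 14512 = -0.00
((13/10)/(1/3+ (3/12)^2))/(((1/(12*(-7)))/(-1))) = 26208/95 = 275.87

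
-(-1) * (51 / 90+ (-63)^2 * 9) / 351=1071647 / 10530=101.77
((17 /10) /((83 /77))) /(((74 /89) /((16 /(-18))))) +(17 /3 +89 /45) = 274474 /46065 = 5.96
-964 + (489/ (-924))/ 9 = -2672371/ 2772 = -964.06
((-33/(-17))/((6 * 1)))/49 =11/1666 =0.01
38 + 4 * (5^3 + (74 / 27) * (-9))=1318 / 3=439.33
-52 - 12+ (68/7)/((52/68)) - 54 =-9582/91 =-105.30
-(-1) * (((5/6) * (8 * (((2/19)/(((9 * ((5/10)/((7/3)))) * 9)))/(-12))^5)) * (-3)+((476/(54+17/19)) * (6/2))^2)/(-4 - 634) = -3829509819348871360517027758/3610512610786977502852597869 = -1.06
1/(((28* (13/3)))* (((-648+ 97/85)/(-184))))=11730/5003453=0.00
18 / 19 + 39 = 759 / 19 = 39.95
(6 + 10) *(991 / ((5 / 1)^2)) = 15856 / 25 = 634.24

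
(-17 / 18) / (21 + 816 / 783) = -493 / 11506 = -0.04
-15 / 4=-3.75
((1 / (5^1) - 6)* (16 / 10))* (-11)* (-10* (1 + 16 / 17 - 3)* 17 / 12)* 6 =9187.20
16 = 16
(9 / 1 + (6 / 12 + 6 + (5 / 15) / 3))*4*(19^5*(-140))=-194819469320 / 9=-21646607702.22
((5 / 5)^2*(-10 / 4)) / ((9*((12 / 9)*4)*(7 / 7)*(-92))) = 5 / 8832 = 0.00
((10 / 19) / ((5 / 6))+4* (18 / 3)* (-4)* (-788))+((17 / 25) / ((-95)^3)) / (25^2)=1013425710937483 / 13396484375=75648.63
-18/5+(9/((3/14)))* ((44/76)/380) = -2553/722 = -3.54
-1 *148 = -148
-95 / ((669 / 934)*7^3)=-88730 / 229467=-0.39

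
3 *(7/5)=21/5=4.20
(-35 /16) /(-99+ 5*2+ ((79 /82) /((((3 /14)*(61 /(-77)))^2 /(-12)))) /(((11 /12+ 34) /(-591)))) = -2237307065 /6853810668112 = -0.00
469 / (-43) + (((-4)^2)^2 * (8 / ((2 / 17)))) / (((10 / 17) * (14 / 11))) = 34978017 / 1505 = 23241.21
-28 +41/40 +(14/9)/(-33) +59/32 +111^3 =64988628643/47520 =1367605.82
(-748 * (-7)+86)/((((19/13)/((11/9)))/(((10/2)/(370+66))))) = 634205/12426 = 51.04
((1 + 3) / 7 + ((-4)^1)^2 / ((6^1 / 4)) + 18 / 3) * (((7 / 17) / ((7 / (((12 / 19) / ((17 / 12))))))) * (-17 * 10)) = -173760 / 2261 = -76.85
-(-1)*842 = 842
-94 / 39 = -2.41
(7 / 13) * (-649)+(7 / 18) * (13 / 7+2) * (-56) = -5635 / 13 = -433.46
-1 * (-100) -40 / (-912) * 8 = 5720 / 57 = 100.35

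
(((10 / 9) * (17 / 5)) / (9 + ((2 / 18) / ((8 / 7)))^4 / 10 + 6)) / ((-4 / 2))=-507617280 / 4031080801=-0.13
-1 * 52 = -52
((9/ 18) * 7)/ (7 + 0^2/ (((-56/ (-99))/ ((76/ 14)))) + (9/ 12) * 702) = 0.01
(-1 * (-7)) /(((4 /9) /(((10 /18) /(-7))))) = -5 /4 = -1.25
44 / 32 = 11 / 8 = 1.38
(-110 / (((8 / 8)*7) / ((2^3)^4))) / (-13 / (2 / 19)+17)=901120 / 1491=604.37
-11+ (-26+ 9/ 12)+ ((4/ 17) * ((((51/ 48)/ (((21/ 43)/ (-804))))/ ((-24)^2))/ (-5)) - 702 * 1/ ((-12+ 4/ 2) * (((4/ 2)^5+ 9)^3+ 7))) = -26131555/ 723744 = -36.11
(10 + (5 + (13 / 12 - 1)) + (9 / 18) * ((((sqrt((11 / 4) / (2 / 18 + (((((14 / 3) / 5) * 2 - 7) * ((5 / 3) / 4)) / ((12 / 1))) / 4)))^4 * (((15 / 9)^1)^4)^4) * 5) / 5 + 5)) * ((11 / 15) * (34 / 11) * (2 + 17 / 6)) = 186416708119411061 / 5622645780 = 33154624.25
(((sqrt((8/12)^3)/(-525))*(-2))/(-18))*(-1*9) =0.00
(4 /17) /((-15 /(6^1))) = -0.09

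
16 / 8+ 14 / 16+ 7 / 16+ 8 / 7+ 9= 1507 / 112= 13.46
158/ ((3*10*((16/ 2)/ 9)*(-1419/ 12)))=-0.05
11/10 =1.10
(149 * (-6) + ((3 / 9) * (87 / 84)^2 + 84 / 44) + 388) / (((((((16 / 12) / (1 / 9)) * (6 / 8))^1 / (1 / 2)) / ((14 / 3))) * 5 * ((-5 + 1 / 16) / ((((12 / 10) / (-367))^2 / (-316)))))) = -13032589 / 72816459494625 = -0.00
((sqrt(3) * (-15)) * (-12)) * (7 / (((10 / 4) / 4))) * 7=14112 * sqrt(3)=24442.70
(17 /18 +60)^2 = 1203409 /324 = 3714.23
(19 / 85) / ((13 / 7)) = 133 / 1105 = 0.12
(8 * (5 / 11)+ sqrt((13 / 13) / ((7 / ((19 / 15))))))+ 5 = sqrt(1995) / 105+ 95 / 11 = 9.06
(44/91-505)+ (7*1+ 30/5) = -491.52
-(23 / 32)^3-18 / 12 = -61319 / 32768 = -1.87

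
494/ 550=0.90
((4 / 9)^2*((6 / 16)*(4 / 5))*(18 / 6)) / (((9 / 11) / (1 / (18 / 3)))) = 0.04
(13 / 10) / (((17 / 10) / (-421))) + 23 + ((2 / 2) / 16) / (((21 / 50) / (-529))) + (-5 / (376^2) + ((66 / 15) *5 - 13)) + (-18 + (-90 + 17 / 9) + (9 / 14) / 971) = -9971749415863 / 21003242688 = -474.77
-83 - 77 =-160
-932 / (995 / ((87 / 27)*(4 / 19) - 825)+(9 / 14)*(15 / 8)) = 2101980608 / 3825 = 549537.41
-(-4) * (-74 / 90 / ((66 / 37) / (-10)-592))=5476 / 985977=0.01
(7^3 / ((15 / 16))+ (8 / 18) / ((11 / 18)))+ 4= 61148 / 165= 370.59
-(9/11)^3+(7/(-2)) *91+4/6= -2542591/7986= -318.38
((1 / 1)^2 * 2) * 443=886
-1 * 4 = -4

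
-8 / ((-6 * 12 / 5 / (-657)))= -365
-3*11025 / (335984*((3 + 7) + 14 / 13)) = -47775 / 5375744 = -0.01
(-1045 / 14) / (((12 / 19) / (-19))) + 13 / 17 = 6415349 / 2856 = 2246.27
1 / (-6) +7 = 41 / 6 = 6.83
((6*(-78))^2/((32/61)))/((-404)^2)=835029/326432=2.56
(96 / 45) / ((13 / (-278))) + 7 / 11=-96491 / 2145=-44.98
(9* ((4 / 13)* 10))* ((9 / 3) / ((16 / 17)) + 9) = 675 / 2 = 337.50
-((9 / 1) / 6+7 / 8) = -19 / 8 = -2.38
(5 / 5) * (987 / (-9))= -329 / 3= -109.67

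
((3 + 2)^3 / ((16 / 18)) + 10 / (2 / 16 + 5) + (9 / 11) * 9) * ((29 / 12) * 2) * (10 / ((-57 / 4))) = -78442535 / 154242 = -508.57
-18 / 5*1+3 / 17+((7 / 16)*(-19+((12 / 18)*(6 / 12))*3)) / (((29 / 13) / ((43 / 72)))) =-5.53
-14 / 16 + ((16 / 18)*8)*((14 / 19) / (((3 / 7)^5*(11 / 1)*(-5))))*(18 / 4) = -62013833 / 2031480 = -30.53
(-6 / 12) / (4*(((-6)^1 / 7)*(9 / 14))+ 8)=-49 / 568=-0.09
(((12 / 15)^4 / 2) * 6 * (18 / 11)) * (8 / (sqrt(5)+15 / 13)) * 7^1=33.22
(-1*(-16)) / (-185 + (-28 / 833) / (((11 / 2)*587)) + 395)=6147064 / 80680211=0.08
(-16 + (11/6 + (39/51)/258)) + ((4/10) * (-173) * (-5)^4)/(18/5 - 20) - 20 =234046364/89913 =2603.03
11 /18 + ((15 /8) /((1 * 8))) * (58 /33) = 3241 /3168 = 1.02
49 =49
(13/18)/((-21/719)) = -9347/378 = -24.73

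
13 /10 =1.30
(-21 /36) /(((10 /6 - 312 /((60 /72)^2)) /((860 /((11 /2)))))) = 75250 /369281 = 0.20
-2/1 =-2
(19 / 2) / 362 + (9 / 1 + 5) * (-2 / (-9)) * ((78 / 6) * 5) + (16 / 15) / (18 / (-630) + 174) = 8024638003 / 39675924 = 202.25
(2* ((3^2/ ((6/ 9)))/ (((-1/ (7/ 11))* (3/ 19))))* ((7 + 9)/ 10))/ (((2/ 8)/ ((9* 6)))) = -2068416/ 55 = -37607.56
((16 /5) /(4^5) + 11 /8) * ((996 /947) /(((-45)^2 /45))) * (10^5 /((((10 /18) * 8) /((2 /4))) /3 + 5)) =16471350 /40721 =404.49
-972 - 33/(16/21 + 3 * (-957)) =-58586607/60275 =-971.99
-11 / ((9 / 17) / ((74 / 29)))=-53.02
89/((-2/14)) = -623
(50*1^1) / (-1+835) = 25 / 417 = 0.06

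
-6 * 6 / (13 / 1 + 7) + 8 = 6.20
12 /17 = 0.71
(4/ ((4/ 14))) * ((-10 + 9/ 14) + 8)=-19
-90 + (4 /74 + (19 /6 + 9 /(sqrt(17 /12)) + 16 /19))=-362483 /4218 + 18* sqrt(51) /17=-78.38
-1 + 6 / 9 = -1 / 3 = -0.33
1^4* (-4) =-4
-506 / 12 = -253 / 6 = -42.17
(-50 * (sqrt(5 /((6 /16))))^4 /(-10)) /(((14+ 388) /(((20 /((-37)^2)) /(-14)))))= -40000 /17335647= -0.00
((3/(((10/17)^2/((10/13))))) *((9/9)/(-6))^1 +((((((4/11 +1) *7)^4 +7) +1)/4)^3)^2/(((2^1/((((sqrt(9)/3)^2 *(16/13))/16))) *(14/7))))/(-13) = -16218957244337284543538058382867201047265045325941/136364427035564955648516188487680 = -118938330156348239.61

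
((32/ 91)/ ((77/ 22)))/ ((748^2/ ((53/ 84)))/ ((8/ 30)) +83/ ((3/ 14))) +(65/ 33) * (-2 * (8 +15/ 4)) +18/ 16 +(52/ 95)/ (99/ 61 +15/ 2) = -10097240421232700669/ 223871302400786040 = -45.10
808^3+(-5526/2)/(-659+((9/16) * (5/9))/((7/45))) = 38816071212752/73583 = 527514116.21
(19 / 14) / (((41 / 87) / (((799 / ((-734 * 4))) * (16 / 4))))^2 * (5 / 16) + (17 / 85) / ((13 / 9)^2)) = 155157355696590 / 17655246740467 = 8.79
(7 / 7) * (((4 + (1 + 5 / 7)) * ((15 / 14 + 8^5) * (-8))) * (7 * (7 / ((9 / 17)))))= -138649582.22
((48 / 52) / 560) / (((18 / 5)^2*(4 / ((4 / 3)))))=5 / 117936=0.00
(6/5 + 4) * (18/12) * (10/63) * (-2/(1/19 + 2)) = -76/63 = -1.21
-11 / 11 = -1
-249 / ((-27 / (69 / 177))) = 1909 / 531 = 3.60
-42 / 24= -7 / 4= -1.75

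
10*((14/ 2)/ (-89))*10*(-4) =2800/ 89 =31.46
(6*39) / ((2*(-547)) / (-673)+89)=2.58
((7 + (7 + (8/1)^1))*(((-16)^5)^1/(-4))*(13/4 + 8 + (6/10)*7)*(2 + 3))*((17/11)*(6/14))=2065563648/7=295080521.14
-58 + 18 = -40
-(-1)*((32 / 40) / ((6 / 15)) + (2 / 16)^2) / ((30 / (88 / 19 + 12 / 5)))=7181 / 15200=0.47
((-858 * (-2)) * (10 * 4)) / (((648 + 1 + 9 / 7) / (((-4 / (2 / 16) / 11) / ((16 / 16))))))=-174720 / 569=-307.07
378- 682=-304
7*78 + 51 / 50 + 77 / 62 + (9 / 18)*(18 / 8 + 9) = 3434099 / 6200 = 553.89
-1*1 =-1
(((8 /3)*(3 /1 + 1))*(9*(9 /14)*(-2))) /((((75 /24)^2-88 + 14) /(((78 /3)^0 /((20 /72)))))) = 995328 /143885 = 6.92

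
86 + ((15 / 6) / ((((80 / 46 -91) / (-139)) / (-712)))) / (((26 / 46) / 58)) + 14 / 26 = -7589030815 / 26689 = -284350.51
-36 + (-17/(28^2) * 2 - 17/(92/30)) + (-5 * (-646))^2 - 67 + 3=94062074429/9016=10432794.41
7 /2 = 3.50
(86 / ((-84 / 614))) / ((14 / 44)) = -290422 / 147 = -1975.66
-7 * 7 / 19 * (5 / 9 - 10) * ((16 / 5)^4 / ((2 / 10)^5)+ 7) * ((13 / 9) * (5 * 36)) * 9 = 18676434331.58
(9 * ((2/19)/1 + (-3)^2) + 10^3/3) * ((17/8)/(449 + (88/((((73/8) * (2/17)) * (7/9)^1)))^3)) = 53694305224217/71258005347733560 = 0.00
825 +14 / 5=4139 / 5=827.80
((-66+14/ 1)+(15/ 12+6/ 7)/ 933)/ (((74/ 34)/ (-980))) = 808241455/ 34521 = 23413.04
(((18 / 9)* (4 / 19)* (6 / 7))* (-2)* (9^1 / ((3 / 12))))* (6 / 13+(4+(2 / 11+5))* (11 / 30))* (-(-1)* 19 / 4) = -214992 / 455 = -472.51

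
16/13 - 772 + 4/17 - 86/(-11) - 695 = -3543707/2431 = -1457.72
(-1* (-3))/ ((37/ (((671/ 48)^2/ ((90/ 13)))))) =5853133/ 2557440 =2.29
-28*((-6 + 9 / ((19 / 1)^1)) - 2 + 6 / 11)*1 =195.46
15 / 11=1.36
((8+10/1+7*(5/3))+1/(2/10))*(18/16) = 39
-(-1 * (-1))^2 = -1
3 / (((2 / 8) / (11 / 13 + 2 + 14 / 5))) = 4404 / 65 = 67.75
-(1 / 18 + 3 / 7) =-61 / 126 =-0.48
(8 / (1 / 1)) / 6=4 / 3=1.33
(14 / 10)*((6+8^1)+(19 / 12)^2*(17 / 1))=57071 / 720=79.27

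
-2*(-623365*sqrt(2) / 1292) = 623365*sqrt(2) / 646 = 1364.66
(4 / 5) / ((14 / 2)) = 4 / 35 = 0.11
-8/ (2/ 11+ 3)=-88/ 35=-2.51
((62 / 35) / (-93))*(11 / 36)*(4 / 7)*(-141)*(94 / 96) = 24299 / 52920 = 0.46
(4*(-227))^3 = -748613312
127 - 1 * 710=-583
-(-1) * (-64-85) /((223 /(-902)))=134398 /223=602.68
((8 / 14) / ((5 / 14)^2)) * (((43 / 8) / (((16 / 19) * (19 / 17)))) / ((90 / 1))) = 5117 / 18000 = 0.28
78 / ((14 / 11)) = 429 / 7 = 61.29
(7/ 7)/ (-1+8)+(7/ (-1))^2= 344/ 7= 49.14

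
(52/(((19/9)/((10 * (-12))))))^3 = -177125584896000/6859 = -25823820512.61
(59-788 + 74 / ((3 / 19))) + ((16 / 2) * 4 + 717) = 1466 / 3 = 488.67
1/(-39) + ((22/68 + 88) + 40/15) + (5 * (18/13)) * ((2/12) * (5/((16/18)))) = 97.45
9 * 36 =324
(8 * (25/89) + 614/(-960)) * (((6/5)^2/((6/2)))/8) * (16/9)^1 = 68677/400500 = 0.17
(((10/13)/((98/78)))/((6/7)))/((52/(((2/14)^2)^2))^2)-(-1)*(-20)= -2182323066555/109116153328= -20.00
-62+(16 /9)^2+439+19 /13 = 401848 /1053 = 381.62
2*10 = 20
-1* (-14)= 14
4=4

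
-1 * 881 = -881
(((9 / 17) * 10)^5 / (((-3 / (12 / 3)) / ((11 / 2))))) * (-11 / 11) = 43302600000 / 1419857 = 30497.86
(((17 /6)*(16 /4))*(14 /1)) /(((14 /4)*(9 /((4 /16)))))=34 /27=1.26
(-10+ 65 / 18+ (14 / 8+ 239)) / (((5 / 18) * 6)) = 8437 / 60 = 140.62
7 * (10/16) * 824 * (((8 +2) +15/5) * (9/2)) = 421785/2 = 210892.50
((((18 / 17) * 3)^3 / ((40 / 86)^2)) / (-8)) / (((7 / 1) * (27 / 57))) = -76831497 / 13756400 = -5.59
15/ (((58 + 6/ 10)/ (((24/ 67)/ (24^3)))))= 25/ 3769152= 0.00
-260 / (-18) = 130 / 9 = 14.44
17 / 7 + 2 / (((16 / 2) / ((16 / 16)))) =75 / 28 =2.68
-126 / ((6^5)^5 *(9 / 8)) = -7 / 1776893001870606336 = -0.00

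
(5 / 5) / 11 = 1 / 11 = 0.09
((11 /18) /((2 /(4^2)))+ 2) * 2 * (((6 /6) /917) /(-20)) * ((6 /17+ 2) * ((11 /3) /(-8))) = 341 /420903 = 0.00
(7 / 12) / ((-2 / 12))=-7 / 2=-3.50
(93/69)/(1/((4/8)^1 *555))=374.02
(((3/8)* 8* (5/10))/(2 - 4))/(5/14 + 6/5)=-105/218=-0.48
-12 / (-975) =4 / 325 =0.01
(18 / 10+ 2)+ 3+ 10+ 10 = 134 / 5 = 26.80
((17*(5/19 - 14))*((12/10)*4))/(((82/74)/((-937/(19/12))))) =44301989664/74005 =598635.09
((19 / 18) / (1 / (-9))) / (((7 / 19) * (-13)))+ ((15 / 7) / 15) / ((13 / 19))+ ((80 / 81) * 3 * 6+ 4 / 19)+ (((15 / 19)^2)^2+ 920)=28682761187 / 30495114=940.57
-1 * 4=-4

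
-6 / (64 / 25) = -75 / 32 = -2.34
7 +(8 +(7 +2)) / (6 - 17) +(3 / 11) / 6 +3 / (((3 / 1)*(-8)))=43 / 8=5.38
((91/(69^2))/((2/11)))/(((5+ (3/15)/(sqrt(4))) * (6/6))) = 0.02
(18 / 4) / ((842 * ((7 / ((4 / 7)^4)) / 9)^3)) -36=-71954014725867564 / 1998723395686003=-36.00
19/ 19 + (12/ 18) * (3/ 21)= 23/ 21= 1.10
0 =0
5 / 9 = 0.56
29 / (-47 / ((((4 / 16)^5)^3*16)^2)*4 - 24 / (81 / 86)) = -783 / 22860271708532638384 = -0.00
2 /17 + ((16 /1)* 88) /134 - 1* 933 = -1050585 /1139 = -922.37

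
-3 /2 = -1.50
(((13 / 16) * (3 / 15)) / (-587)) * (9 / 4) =-117 / 187840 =-0.00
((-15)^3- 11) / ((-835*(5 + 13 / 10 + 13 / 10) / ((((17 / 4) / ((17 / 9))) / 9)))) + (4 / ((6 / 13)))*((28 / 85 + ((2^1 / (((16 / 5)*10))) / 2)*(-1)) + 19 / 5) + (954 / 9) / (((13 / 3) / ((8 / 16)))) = 47.88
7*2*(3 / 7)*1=6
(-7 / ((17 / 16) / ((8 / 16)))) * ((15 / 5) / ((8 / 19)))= -399 / 17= -23.47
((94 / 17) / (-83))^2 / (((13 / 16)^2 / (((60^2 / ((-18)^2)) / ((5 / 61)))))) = 2759659520 / 3028190841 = 0.91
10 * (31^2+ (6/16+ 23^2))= 59615/4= 14903.75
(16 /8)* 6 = 12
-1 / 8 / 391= -1 / 3128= -0.00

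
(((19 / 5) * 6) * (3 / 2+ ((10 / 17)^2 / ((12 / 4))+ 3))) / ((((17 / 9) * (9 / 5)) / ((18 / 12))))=456171 / 9826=46.42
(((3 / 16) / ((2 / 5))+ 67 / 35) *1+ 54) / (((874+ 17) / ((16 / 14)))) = 63149 / 873180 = 0.07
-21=-21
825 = 825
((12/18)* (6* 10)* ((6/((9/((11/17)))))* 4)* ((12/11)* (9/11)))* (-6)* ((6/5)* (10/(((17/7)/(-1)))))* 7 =40642560/3179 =12784.70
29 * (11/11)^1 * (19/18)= 551/18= 30.61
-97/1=-97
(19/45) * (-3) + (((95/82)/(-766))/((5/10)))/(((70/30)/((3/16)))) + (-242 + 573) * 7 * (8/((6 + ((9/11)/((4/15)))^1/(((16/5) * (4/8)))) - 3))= 38237728633453/10147906720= 3768.04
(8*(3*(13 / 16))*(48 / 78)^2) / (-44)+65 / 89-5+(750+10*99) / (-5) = -4485472 / 12727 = -352.44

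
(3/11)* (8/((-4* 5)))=-6/55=-0.11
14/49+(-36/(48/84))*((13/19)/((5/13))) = -74339/665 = -111.79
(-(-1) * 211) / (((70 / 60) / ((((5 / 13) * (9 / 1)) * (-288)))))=-16407360 / 91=-180300.66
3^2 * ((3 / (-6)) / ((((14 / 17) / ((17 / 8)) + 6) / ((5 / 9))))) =-1445 / 3692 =-0.39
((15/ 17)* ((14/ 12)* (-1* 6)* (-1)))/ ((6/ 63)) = 2205/ 34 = 64.85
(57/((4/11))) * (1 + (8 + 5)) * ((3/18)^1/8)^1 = 1463/32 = 45.72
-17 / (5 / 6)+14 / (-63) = -928 / 45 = -20.62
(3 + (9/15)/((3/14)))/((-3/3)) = -5.80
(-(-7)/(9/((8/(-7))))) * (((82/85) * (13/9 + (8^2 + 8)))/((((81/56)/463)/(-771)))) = 2889398481536/185895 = 15543174.81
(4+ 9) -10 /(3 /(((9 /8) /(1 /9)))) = -20.75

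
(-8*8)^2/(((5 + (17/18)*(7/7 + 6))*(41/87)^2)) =558047232/351329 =1588.39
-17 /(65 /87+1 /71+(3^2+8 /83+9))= -8715747 /9668120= -0.90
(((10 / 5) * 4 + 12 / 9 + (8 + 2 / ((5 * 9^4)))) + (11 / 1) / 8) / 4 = 4909831 / 1049760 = 4.68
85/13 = 6.54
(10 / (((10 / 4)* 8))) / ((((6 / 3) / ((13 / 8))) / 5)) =65 / 32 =2.03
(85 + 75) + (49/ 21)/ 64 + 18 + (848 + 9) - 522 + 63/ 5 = 504611/ 960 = 525.64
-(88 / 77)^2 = -64 / 49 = -1.31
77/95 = 0.81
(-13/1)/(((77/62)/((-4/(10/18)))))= 29016/385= 75.37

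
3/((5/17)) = 51/5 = 10.20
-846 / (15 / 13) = -3666 / 5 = -733.20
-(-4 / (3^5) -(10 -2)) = 1948 / 243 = 8.02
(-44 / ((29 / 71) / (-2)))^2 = 39037504 / 841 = 46417.96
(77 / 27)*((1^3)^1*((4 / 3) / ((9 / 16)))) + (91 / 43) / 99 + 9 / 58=138725623 / 19999386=6.94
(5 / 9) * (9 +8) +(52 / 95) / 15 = 40531 / 4275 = 9.48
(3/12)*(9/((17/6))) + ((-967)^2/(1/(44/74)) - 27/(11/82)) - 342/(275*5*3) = 961392115213/1729750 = 555798.30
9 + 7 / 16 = 9.44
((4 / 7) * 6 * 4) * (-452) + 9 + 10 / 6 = -129952 / 21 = -6188.19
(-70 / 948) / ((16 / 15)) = -175 / 2528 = -0.07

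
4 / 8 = 1 / 2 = 0.50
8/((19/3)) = 24/19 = 1.26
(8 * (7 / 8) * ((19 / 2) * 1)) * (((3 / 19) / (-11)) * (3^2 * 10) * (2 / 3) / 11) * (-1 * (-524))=-330120 / 121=-2728.26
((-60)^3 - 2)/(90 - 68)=-108001/11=-9818.27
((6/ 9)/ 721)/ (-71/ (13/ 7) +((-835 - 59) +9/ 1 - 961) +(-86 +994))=-26/ 27450633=-0.00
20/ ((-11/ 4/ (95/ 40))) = -190/ 11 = -17.27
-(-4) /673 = 4 /673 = 0.01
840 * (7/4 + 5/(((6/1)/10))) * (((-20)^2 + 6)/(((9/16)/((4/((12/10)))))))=550211200/27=20378192.59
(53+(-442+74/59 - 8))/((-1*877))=23349/51743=0.45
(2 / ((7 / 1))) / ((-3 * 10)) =-1 / 105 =-0.01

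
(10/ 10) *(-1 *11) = -11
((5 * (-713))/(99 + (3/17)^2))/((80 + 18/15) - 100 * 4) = 1030285/9124056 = 0.11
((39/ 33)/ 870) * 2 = 13/ 4785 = 0.00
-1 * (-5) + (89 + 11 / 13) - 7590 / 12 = -13979 / 26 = -537.65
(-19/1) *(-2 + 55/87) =2261/87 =25.99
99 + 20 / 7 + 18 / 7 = 731 / 7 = 104.43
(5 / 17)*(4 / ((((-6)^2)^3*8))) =5 / 1586304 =0.00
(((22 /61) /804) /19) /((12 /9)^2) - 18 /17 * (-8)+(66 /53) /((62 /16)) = 610211862651 /69405630176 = 8.79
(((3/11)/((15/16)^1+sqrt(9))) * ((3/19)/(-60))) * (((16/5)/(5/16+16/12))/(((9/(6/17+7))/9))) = -5120/1964809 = -0.00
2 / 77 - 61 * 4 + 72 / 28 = -18588 / 77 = -241.40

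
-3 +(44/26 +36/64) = -155/208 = -0.75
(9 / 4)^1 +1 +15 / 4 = 7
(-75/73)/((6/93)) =-2325/146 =-15.92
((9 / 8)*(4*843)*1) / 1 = 7587 / 2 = 3793.50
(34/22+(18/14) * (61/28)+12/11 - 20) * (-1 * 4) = 58.25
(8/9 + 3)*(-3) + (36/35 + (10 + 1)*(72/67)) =8321/7035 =1.18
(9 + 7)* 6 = 96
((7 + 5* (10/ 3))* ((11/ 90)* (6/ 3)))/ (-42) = -781/ 5670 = -0.14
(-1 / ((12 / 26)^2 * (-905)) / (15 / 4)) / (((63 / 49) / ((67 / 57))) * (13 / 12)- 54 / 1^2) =-317044 / 12105221175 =-0.00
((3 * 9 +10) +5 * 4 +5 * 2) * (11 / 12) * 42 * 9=46431 / 2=23215.50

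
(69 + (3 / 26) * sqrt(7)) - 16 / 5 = 3 * sqrt(7) / 26 + 329 / 5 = 66.11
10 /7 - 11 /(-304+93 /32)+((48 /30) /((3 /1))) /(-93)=27461194 /18817155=1.46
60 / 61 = 0.98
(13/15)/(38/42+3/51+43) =1547/78475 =0.02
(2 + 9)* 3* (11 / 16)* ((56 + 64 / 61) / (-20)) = -31581 / 488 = -64.72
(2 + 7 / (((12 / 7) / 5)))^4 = 5236114321 / 20736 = 252513.23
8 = 8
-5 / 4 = -1.25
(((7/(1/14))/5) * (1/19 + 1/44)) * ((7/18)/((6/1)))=2401/25080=0.10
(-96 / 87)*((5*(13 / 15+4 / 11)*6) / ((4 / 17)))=-1904 / 11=-173.09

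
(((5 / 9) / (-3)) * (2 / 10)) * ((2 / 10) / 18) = -1 / 2430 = -0.00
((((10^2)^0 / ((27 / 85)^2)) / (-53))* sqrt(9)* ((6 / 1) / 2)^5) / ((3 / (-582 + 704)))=-881450 / 159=-5543.71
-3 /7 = -0.43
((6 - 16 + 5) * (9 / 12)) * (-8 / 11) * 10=300 / 11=27.27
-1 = -1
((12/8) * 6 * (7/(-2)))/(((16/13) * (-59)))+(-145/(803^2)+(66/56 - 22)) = -173741187707/8521795744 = -20.39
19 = 19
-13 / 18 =-0.72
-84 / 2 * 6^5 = -326592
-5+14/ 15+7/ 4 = -2.32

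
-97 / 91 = -1.07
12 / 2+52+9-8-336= -277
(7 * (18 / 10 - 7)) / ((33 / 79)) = -14378 / 165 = -87.14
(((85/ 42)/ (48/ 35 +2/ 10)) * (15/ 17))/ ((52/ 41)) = 1025/ 1144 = 0.90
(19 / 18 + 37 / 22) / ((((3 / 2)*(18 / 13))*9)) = 3523 / 24057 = 0.15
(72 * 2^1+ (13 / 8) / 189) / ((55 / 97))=21120877 / 83160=253.98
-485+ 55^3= 165890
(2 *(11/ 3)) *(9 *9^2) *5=26730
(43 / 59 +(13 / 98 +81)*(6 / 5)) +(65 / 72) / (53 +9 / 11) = 60445285213 / 616129920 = 98.10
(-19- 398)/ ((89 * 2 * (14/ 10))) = -2085/ 1246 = -1.67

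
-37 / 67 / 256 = -37 / 17152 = -0.00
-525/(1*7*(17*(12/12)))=-75/17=-4.41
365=365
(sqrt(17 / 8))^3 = 17 * sqrt(34) / 32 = 3.10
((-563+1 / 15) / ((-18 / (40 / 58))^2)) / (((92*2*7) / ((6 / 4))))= -10555 / 10967481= -0.00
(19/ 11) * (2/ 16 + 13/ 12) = 551/ 264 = 2.09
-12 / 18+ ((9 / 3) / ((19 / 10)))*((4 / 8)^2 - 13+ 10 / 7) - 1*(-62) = 34679 / 798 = 43.46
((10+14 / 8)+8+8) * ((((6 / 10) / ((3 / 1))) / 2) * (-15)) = -333 / 8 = -41.62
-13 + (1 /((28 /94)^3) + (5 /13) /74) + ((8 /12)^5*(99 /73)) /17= 1099075053065 /44224683048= 24.85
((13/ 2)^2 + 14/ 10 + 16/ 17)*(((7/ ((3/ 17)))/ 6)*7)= 742889/ 360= 2063.58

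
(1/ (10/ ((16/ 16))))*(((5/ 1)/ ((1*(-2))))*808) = -202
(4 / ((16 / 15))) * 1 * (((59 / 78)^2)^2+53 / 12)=878002625 / 49353408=17.79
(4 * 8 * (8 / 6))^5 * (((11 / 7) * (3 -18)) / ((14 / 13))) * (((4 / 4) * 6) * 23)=-565045897461760 / 1323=-427094404733.00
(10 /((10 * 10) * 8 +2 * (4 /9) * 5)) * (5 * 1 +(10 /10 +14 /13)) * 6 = 1242 /2353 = 0.53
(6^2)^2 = 1296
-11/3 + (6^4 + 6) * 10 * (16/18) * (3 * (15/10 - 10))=-885371/3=-295123.67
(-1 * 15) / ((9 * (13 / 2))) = -10 / 39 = -0.26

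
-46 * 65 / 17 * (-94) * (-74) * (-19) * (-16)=-6322725760 / 17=-371925044.71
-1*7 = -7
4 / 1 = 4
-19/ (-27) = 19/ 27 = 0.70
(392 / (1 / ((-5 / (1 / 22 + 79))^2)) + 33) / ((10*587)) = 104539193 / 17751590270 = 0.01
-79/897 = -0.09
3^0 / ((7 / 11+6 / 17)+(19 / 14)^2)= 36652 / 103767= 0.35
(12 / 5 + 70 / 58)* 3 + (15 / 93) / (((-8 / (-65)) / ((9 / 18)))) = 825349 / 71920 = 11.48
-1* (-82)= 82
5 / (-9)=-5 / 9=-0.56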